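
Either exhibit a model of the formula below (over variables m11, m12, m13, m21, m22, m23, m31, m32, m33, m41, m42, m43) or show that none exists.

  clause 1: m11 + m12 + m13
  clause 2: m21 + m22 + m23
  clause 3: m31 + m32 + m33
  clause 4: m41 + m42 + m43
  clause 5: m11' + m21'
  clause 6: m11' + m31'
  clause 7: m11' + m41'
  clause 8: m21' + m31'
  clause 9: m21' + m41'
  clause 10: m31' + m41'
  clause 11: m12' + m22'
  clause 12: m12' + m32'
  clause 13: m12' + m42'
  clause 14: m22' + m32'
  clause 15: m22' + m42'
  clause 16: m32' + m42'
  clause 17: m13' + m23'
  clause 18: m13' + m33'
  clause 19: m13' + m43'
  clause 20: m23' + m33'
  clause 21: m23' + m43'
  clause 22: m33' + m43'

UNSATISFIABLE

Try m11 = 0.
Try m12 = 1.
Unit clause (m22') forces m22 = 0.
Unit clause (m32') forces m32 = 0.
Unit clause (m42') forces m42 = 0.
Try m21 = 1.
Unit clause (m31') forces m31 = 0.
Unit clause (m33) forces m33 = 1.
Unit clause (m41') forces m41 = 0.
Unit clause (m43) forces m43 = 1.
Now (m43') is unsatisfied and unit — conflict.
That branch fails; take m21 = 0 instead.
Unit clause (m23) forces m23 = 1.
Unit clause (m13') forces m13 = 0.
Unit clause (m33') forces m33 = 0.
Unit clause (m31) forces m31 = 1.
Unit clause (m41') forces m41 = 0.
Unit clause (m43) forces m43 = 1.
Now (m43') is unsatisfied and unit — conflict.
Neither m21 = 1 nor m21 = 0 works.
That branch fails; take m12 = 0 instead.
Unit clause (m13) forces m13 = 1.
Unit clause (m23') forces m23 = 0.
Unit clause (m33') forces m33 = 0.
Unit clause (m43') forces m43 = 0.
Try m21 = 1.
Unit clause (m31') forces m31 = 0.
Unit clause (m32) forces m32 = 1.
Unit clause (m41') forces m41 = 0.
Unit clause (m42) forces m42 = 1.
Now (m42') is unsatisfied and unit — conflict.
That branch fails; take m21 = 0 instead.
Unit clause (m22) forces m22 = 1.
Unit clause (m32') forces m32 = 0.
Unit clause (m31) forces m31 = 1.
Unit clause (m41') forces m41 = 0.
Unit clause (m42) forces m42 = 1.
Now (m42') is unsatisfied and unit — conflict.
Neither m21 = 1 nor m21 = 0 works.
Neither m12 = 1 nor m12 = 0 works.
That branch fails; take m11 = 1 instead.
Unit clause (m21') forces m21 = 0.
Unit clause (m31') forces m31 = 0.
Unit clause (m41') forces m41 = 0.
Try m22 = 1.
Unit clause (m12') forces m12 = 0.
Unit clause (m32') forces m32 = 0.
Unit clause (m33) forces m33 = 1.
Unit clause (m42') forces m42 = 0.
Unit clause (m43) forces m43 = 1.
Now (m43') is unsatisfied and unit — conflict.
That branch fails; take m22 = 0 instead.
Unit clause (m23) forces m23 = 1.
Unit clause (m13') forces m13 = 0.
Unit clause (m33') forces m33 = 0.
Unit clause (m32) forces m32 = 1.
Unit clause (m12') forces m12 = 0.
Unit clause (m42') forces m42 = 0.
Unit clause (m43) forces m43 = 1.
Now (m43') is unsatisfied and unit — conflict.
Neither m22 = 1 nor m22 = 0 works.
Neither m11 = 1 nor m11 = 0 works.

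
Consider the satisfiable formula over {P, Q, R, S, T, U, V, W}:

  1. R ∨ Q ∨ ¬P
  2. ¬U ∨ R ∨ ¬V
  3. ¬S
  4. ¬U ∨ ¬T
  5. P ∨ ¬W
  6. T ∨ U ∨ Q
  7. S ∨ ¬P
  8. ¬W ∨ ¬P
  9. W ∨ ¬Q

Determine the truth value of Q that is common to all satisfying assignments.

False

Suppose Q = True.
(¬S) alone gives S = False.
(¬P) alone gives P = False.
(¬W) alone gives W = False.
But (W) is also a unit clause — contradiction.
So every satisfying assignment has Q = False.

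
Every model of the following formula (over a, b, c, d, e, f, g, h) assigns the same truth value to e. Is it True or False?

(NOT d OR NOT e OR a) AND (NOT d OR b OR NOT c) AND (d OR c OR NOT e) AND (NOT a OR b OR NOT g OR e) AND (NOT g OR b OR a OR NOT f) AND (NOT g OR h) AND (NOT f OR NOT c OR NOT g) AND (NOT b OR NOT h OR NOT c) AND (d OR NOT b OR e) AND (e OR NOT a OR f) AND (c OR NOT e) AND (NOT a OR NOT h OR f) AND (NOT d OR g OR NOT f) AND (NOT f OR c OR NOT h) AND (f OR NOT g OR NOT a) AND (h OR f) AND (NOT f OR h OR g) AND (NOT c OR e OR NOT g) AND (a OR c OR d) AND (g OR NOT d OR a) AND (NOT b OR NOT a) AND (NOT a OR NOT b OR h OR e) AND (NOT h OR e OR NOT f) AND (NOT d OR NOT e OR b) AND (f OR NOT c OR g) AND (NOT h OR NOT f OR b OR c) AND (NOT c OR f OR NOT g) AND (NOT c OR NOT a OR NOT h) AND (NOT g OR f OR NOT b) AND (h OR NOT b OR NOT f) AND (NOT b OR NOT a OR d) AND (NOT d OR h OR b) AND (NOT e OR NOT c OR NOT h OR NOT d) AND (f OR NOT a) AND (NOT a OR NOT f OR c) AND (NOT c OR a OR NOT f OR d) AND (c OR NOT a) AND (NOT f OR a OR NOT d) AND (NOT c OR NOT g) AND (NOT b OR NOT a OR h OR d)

Suppose e = true.
Unit clause (c) forces c = true.
Unit clause (NOT g) forces g = false.
Unit clause (f) forces f = true.
Unit clause (NOT d) forces d = false.
Unit clause (h) forces h = true.
Unit clause (NOT b) forces b = false.
Unit clause (NOT a) forces a = false.
That conflicts with the unit clause (a).
So every satisfying assignment has e = False.

False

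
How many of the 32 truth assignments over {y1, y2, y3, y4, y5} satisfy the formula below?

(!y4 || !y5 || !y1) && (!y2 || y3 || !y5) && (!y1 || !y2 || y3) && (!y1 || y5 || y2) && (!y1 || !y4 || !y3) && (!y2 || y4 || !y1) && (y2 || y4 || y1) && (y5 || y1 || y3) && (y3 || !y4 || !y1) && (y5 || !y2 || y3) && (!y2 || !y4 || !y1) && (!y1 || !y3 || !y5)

8

There are 2^5 = 32 truth assignments over (y1, y2, y3, y4, y5).
Split on y5. With y5 = true, the clauses containing y5 are satisfied and !y5 drops from the rest; 5 of the 2^4 = 16 assignments to the other variables satisfy what remains.
With y5 = false, by the same count on the reduced clause set, 3 assignments work.
(One model: y1=F, y2=F, y3=F, y4=T, y5=T.)
Total: 5 + 3 = 8.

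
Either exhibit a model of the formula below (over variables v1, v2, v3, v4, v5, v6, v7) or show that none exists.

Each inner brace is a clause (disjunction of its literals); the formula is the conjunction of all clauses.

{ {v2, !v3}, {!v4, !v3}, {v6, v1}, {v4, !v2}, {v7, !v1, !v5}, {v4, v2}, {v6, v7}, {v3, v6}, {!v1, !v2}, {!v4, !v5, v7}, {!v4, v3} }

Suppose v2 = true.
Unit clause (v4) forces v4 = true.
Unit clause (!v3) forces v3 = false.
Now (v3) is unsatisfied and unit — conflict.
That branch fails; take v2 = false instead.
Unit clause (!v3) forces v3 = false.
Unit clause (v4) forces v4 = true.
Now (!v4) is unsatisfied and unit — conflict.
Both values of v2 lead to a conflict.

UNSATISFIABLE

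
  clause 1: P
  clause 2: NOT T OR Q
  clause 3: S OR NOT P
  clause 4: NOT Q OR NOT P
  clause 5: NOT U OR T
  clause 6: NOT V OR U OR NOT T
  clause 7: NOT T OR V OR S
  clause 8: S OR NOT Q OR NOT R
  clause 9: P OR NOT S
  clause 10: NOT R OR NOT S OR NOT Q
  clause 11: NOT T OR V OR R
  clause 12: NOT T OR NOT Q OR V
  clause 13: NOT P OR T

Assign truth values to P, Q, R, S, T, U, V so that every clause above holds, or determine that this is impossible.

From the singleton clause (P), P = true.
From the singleton clause (S), S = true.
From the singleton clause (NOT Q), Q = false.
From the singleton clause (NOT T), T = false.
Now (T) is unsatisfied and unit — conflict.

UNSATISFIABLE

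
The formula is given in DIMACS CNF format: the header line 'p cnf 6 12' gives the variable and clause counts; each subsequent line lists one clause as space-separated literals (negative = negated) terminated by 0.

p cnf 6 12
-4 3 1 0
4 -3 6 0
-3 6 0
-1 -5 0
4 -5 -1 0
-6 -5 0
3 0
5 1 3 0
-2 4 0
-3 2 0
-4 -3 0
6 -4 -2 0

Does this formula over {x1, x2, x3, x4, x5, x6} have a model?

Unsatisfiable

(x3) alone gives x3 = True.
(x6) alone gives x6 = True.
(¬x5) alone gives x5 = False.
(x2) alone gives x2 = True.
(x4) alone gives x4 = True.
That conflicts with the unit clause (¬x4).
No assignment satisfies every clause.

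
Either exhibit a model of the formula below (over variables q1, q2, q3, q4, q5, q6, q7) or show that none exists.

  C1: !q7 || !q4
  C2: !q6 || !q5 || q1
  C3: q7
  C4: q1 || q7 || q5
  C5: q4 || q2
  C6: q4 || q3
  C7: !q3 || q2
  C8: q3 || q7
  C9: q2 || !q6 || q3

From the singleton clause (q7), q7 = true.
From the singleton clause (!q4), q4 = false.
From the singleton clause (q2), q2 = true.
From the singleton clause (q3), q3 = true.
Suppose q6 = false.
All clauses hold; q1, q5 can take either value.

q1: true, q2: true, q3: true, q4: false, q5: false, q6: false, q7: true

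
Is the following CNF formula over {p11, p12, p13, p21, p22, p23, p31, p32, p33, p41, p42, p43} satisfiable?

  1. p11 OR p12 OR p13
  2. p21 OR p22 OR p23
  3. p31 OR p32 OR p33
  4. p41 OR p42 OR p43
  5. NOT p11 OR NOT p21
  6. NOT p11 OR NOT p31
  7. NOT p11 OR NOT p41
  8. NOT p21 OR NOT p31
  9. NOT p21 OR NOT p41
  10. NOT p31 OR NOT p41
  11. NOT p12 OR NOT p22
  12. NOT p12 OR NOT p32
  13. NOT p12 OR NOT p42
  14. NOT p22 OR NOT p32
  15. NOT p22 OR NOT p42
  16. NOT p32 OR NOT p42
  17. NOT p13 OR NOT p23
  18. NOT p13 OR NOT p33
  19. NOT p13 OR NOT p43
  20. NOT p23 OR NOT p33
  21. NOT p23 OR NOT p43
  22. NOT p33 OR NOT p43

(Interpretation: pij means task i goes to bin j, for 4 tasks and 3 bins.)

Unsatisfiable

Case p11 = false:
Case p12 = true:
(NOT p22) alone gives p22 = false.
(NOT p32) alone gives p32 = false.
(NOT p42) alone gives p42 = false.
Case p21 = true:
(NOT p31) alone gives p31 = false.
(p33) alone gives p33 = true.
(NOT p41) alone gives p41 = false.
(p43) alone gives p43 = true.
But (NOT p43) is also a unit clause — contradiction.
Backtrack on p21: now try p21 = false.
(p23) alone gives p23 = true.
(NOT p13) alone gives p13 = false.
(NOT p33) alone gives p33 = false.
(p31) alone gives p31 = true.
(NOT p41) alone gives p41 = false.
(p43) alone gives p43 = true.
But (NOT p43) is also a unit clause — contradiction.
Neither p21 = true nor p21 = false works.
Backtrack on p12: now try p12 = false.
(p13) alone gives p13 = true.
(NOT p23) alone gives p23 = false.
(NOT p33) alone gives p33 = false.
(NOT p43) alone gives p43 = false.
Case p21 = true:
(NOT p31) alone gives p31 = false.
(p32) alone gives p32 = true.
(NOT p41) alone gives p41 = false.
(p42) alone gives p42 = true.
But (NOT p42) is also a unit clause — contradiction.
Backtrack on p21: now try p21 = false.
(p22) alone gives p22 = true.
(NOT p32) alone gives p32 = false.
(p31) alone gives p31 = true.
(NOT p41) alone gives p41 = false.
(p42) alone gives p42 = true.
But (NOT p42) is also a unit clause — contradiction.
Neither p21 = true nor p21 = false works.
Neither p12 = true nor p12 = false works.
Backtrack on p11: now try p11 = true.
(NOT p21) alone gives p21 = false.
(NOT p31) alone gives p31 = false.
(NOT p41) alone gives p41 = false.
Case p22 = true:
(NOT p12) alone gives p12 = false.
(NOT p32) alone gives p32 = false.
(p33) alone gives p33 = true.
(NOT p42) alone gives p42 = false.
(p43) alone gives p43 = true.
But (NOT p43) is also a unit clause — contradiction.
Backtrack on p22: now try p22 = false.
(p23) alone gives p23 = true.
(NOT p13) alone gives p13 = false.
(NOT p33) alone gives p33 = false.
(p32) alone gives p32 = true.
(NOT p12) alone gives p12 = false.
(NOT p42) alone gives p42 = false.
(p43) alone gives p43 = true.
But (NOT p43) is also a unit clause — contradiction.
Neither p22 = true nor p22 = false works.
Neither p11 = true nor p11 = false works.
No assignment satisfies every clause.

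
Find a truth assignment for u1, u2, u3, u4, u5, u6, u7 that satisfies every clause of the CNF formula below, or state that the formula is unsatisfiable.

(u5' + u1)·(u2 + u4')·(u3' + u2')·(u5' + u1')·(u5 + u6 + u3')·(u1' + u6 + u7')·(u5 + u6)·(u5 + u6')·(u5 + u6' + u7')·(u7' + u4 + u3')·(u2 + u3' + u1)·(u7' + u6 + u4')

Case u5 = 0:
The clause (u6) is unit, so u6 = 1.
Now (u6') is unsatisfied and unit — conflict.
Undo u5 and try u5 = 1.
The clause (u1) is unit, so u1 = 1.
Now (u1') is unsatisfied and unit — conflict.
Both values of u5 lead to a conflict.

UNSATISFIABLE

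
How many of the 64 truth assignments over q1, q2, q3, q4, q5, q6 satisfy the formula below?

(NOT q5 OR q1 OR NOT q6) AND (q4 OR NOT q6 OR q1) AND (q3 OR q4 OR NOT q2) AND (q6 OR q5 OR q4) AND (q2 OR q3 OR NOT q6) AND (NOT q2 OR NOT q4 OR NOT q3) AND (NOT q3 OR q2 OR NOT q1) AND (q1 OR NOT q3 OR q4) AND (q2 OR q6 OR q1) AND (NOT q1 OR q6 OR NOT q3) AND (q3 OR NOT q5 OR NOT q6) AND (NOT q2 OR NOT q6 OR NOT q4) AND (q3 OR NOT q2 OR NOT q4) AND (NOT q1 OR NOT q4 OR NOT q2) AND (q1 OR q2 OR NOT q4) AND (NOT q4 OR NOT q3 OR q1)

There are 2^6 = 64 truth assignments over (q1, q2, q3, q4, q5, q6).
Split on q6. With q6 = true, the clauses containing q6 are satisfied and NOT q6 drops from the rest; 2 of the 2^5 = 32 assignments to the other variables satisfy what remains.
With q6 = false, by the same count on the reduced clause set, 3 assignments work.
(One model: q1=T, q2=F, q3=F, q4=F, q5=T, q6=F.)
Total: 2 + 3 = 5.

5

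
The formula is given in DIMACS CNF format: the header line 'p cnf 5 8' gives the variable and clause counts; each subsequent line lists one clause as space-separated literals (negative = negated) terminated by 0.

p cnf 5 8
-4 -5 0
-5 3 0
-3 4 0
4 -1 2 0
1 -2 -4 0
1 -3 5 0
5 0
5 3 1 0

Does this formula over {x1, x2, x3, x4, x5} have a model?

(x5) alone gives x5 = True.
(¬x4) alone gives x4 = False.
(x3) alone gives x3 = True.
But (¬x3) is also a unit clause — contradiction.
No assignment satisfies every clause.

Unsatisfiable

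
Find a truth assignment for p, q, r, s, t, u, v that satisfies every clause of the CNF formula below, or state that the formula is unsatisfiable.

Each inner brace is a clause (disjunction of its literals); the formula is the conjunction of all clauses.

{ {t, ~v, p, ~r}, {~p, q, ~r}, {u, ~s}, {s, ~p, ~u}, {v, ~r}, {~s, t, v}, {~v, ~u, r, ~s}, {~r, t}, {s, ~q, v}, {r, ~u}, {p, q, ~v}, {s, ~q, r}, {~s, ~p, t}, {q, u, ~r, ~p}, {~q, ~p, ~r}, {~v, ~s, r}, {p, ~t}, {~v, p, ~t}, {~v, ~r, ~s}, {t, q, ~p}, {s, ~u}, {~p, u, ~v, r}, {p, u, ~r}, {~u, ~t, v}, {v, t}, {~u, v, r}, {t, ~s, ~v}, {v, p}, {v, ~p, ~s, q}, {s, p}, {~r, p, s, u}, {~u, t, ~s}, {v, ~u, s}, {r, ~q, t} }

p=1, q=0, r=0, s=0, t=1, u=0, v=0

Suppose u = 0.
From the singleton clause (~s), s = 0.
From the singleton clause (p), p = 1.
Suppose q = 0.
From the singleton clause (~r), r = 0.
From the singleton clause (t), t = 1.
From the singleton clause (~v), v = 0.
All clauses are satisfied.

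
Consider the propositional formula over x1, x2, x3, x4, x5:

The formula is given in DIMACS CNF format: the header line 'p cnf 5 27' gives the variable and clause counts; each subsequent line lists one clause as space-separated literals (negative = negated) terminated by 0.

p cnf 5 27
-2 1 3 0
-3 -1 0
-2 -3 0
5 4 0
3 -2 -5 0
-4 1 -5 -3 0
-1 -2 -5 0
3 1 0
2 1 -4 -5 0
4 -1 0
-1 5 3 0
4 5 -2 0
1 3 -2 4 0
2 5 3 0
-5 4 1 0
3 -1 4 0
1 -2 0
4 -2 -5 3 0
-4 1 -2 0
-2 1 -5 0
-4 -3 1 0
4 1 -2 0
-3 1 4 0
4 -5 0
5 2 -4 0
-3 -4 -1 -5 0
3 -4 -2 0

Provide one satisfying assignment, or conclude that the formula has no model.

x1 ↦ True; x2 ↦ False; x3 ↦ False; x4 ↦ True; x5 ↦ True

Try x3 = False.
From the singleton clause (x1), x1 = True.
From the singleton clause (x4), x4 = True.
From the singleton clause (x5), x5 = True.
From the singleton clause (¬x2), x2 = False.
Every clause now holds.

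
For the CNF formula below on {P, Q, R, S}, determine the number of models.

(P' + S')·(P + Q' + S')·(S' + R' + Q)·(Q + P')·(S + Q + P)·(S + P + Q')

There are 2^4 = 16 truth assignments over (P, Q, R, S).
Check each against the 6 clauses (columns in the order P, Q, R, S):
  F F F F  ✗ fails (S + Q + P)
  F F F T  ✓ satisfies all
  F F T F  ✗ fails (S + Q + P)
  F F T T  ✗ fails (S' + R' + Q)
  F T F F  ✗ fails (S + P + Q')
  F T F T  ✗ fails (P + Q' + S')
  F T T F  ✗ fails (S + P + Q')
  F T T T  ✗ fails (P + Q' + S')
  T F F F  ✗ fails (Q + P')
  T F F T  ✗ fails (P' + S')
  T F T F  ✗ fails (Q + P')
  T F T T  ✗ fails (P' + S')
  T T F F  ✓ satisfies all
  T T F T  ✗ fails (P' + S')
  T T T F  ✓ satisfies all
  T T T T  ✗ fails (P' + S')
3 of the 16 rows are models.

3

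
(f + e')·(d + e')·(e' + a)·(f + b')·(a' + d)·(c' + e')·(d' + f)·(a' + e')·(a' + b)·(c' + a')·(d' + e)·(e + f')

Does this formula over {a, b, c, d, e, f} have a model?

Case f = 0:
Unit clause (e') forces e = 0.
Unit clause (b') forces b = 0.
Unit clause (d') forces d = 0.
Unit clause (a') forces a = 0.
Every clause is now satisfied; c is unconstrained.
A satisfying assignment: a ↦ 0; b ↦ 0; c ↦ 1; d ↦ 0; e ↦ 0; f ↦ 0.

Satisfiable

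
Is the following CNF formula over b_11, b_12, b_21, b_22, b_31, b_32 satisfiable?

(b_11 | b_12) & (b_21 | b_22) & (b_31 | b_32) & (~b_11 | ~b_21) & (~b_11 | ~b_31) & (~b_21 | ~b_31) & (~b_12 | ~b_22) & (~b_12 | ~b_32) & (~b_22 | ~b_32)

Branch on b_11: set b_11 = 1.
From the singleton clause (~b_21), b_21 = 0.
From the singleton clause (b_22), b_22 = 1.
From the singleton clause (~b_31), b_31 = 0.
From the singleton clause (b_32), b_32 = 1.
Now (~b_32) is unsatisfied and unit — conflict.
Undo b_11 and try b_11 = 0.
From the singleton clause (b_12), b_12 = 1.
From the singleton clause (~b_22), b_22 = 0.
From the singleton clause (b_21), b_21 = 1.
From the singleton clause (~b_31), b_31 = 0.
From the singleton clause (b_32), b_32 = 1.
Now (~b_32) is unsatisfied and unit — conflict.
Both values of b_11 lead to a conflict.
No assignment satisfies every clause.

No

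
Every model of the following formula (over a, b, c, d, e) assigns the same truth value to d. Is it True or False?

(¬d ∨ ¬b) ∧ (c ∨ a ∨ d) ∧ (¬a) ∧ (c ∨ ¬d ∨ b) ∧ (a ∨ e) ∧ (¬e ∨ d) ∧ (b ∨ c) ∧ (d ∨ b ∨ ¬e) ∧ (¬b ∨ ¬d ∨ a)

True

Suppose d = False.
(¬a) alone gives a = False.
(c) alone gives c = True.
(e) alone gives e = True.
But (¬e) is also a unit clause — contradiction.
So every satisfying assignment has d = True.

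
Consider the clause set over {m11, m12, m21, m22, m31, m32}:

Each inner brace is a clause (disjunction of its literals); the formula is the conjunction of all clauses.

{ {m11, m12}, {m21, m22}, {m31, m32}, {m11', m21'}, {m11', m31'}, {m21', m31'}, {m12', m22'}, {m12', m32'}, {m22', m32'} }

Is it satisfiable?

Suppose m11 = 1.
The clause (m21') is unit, so m21 = 0.
The clause (m22) is unit, so m22 = 1.
The clause (m31') is unit, so m31 = 0.
The clause (m32) is unit, so m32 = 1.
But (m32') is also a unit clause — contradiction.
Backtrack on m11: now try m11 = 0.
The clause (m12) is unit, so m12 = 1.
The clause (m22') is unit, so m22 = 0.
The clause (m21) is unit, so m21 = 1.
The clause (m31') is unit, so m31 = 0.
The clause (m32) is unit, so m32 = 1.
But (m32') is also a unit clause — contradiction.
Neither m11 = 1 nor m11 = 0 works.
No assignment satisfies every clause.

Unsatisfiable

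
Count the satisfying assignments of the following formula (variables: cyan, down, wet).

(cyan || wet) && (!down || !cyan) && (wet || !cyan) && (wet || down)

There are 2^3 = 8 truth assignments over (cyan, down, wet).
Check each against the 4 clauses (columns in the order cyan, down, wet):
  F F F  ✗ fails (cyan || wet)
  F F T  ✓ satisfies all
  F T F  ✗ fails (cyan || wet)
  F T T  ✓ satisfies all
  T F F  ✗ fails (wet || !cyan)
  T F T  ✓ satisfies all
  T T F  ✗ fails (!down || !cyan)
  T T T  ✗ fails (!down || !cyan)
3 of the 8 rows are models.

3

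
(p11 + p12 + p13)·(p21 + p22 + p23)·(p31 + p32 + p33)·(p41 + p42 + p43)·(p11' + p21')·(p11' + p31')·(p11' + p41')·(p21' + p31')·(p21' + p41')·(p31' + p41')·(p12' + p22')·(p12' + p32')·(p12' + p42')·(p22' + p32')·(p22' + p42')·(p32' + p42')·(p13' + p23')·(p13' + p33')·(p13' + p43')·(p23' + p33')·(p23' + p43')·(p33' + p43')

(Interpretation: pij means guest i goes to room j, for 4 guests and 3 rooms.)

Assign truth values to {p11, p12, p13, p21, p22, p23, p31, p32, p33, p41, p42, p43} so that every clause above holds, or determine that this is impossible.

Suppose p11 = 0.
Suppose p12 = 1.
From the singleton clause (p22'), p22 = 0.
From the singleton clause (p32'), p32 = 0.
From the singleton clause (p42'), p42 = 0.
Suppose p21 = 1.
From the singleton clause (p31'), p31 = 0.
From the singleton clause (p33), p33 = 1.
From the singleton clause (p41'), p41 = 0.
From the singleton clause (p43), p43 = 1.
That conflicts with the unit clause (p43').
Undo p21 and try p21 = 0.
From the singleton clause (p23), p23 = 1.
From the singleton clause (p13'), p13 = 0.
From the singleton clause (p33'), p33 = 0.
From the singleton clause (p31), p31 = 1.
From the singleton clause (p41'), p41 = 0.
From the singleton clause (p43), p43 = 1.
That conflicts with the unit clause (p43').
Both values of p21 lead to a conflict.
Undo p12 and try p12 = 0.
From the singleton clause (p13), p13 = 1.
From the singleton clause (p23'), p23 = 0.
From the singleton clause (p33'), p33 = 0.
From the singleton clause (p43'), p43 = 0.
Suppose p21 = 1.
From the singleton clause (p31'), p31 = 0.
From the singleton clause (p32), p32 = 1.
From the singleton clause (p41'), p41 = 0.
From the singleton clause (p42), p42 = 1.
That conflicts with the unit clause (p42').
Undo p21 and try p21 = 0.
From the singleton clause (p22), p22 = 1.
From the singleton clause (p32'), p32 = 0.
From the singleton clause (p31), p31 = 1.
From the singleton clause (p41'), p41 = 0.
From the singleton clause (p42), p42 = 1.
That conflicts with the unit clause (p42').
Both values of p21 lead to a conflict.
Both values of p12 lead to a conflict.
Undo p11 and try p11 = 1.
From the singleton clause (p21'), p21 = 0.
From the singleton clause (p31'), p31 = 0.
From the singleton clause (p41'), p41 = 0.
Suppose p22 = 1.
From the singleton clause (p12'), p12 = 0.
From the singleton clause (p32'), p32 = 0.
From the singleton clause (p33), p33 = 1.
From the singleton clause (p42'), p42 = 0.
From the singleton clause (p43), p43 = 1.
That conflicts with the unit clause (p43').
Undo p22 and try p22 = 0.
From the singleton clause (p23), p23 = 1.
From the singleton clause (p13'), p13 = 0.
From the singleton clause (p33'), p33 = 0.
From the singleton clause (p32), p32 = 1.
From the singleton clause (p12'), p12 = 0.
From the singleton clause (p42'), p42 = 0.
From the singleton clause (p43), p43 = 1.
That conflicts with the unit clause (p43').
Both values of p22 lead to a conflict.
Both values of p11 lead to a conflict.

UNSATISFIABLE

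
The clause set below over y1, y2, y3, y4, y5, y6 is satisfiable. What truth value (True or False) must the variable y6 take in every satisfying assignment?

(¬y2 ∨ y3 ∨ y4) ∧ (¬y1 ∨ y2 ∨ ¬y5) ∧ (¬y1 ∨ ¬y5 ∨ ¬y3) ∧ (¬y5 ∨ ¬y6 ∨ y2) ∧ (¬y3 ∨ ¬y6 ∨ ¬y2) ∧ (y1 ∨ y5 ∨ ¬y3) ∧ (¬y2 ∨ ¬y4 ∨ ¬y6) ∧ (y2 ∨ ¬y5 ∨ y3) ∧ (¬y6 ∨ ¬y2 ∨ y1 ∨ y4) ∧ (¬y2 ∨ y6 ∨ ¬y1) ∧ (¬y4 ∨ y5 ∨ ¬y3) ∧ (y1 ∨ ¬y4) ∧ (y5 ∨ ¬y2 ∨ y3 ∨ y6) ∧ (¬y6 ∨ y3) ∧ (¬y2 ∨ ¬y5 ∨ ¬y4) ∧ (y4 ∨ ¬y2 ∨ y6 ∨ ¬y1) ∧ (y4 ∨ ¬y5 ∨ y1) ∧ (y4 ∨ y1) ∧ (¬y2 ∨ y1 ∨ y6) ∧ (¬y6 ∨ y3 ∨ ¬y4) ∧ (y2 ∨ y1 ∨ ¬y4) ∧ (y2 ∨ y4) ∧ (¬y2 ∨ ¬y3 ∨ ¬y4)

Suppose y6 = True.
Unit clause (y3) forces y3 = True.
Unit clause (¬y2) forces y2 = False.
Unit clause (¬y5) forces y5 = False.
Unit clause (y1) forces y1 = True.
Unit clause (¬y4) forces y4 = False.
But (y4) is also a unit clause — contradiction.
So every satisfying assignment has y6 = False.

False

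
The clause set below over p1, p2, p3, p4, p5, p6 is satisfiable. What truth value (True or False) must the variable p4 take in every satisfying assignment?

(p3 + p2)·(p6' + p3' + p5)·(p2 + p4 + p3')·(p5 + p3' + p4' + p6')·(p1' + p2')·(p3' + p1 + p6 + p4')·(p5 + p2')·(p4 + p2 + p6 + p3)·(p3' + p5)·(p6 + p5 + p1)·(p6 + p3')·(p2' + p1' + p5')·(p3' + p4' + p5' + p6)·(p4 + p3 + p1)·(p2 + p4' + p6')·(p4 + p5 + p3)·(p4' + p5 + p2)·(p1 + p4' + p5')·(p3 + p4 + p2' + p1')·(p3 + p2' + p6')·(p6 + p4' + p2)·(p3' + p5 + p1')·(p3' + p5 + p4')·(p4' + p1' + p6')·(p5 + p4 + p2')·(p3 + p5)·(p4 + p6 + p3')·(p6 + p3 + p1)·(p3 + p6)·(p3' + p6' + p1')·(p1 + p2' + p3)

Suppose p4 = 1.
Try p3 = 1.
From the singleton clause (p5), p5 = 1.
From the singleton clause (p6), p6 = 1.
From the singleton clause (p2), p2 = 1.
From the singleton clause (p1'), p1 = 0.
That conflicts with the unit clause (p1).
Backtrack on p3: now try p3 = 0.
From the singleton clause (p2), p2 = 1.
From the singleton clause (p1'), p1 = 0.
That conflicts with the unit clause (p1).
Neither p3 = 1 nor p3 = 0 works.
So every satisfying assignment has p4 = False.

False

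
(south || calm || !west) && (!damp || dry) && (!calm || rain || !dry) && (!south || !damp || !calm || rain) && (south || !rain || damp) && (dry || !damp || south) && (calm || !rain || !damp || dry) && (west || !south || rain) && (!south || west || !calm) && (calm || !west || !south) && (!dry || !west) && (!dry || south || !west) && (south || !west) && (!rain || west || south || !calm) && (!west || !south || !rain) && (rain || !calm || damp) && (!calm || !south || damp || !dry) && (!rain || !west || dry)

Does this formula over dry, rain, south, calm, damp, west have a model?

Suppose damp = false.
Suppose south = true.
Suppose west = false.
(rain) alone gives rain = true.
(!calm) alone gives calm = false.
No clause remains; dry is free.
A satisfying assignment: dry: false, rain: true, south: true, calm: false, damp: false, west: false.

Yes, satisfiable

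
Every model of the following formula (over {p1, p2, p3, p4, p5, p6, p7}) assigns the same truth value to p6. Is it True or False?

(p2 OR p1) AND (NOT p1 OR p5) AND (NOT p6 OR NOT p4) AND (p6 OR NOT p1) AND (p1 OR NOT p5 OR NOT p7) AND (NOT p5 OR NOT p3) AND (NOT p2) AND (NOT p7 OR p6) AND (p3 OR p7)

True

Suppose p6 = false.
From the singleton clause (NOT p1), p1 = false.
From the singleton clause (p2), p2 = true.
But (NOT p2) is also a unit clause — contradiction.
So every satisfying assignment has p6 = True.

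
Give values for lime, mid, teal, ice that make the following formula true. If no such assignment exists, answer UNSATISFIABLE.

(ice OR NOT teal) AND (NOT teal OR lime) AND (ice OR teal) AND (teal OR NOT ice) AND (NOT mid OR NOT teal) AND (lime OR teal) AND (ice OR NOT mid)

Try ice = true.
Unit clause (teal) forces teal = true.
Unit clause (lime) forces lime = true.
Unit clause (NOT mid) forces mid = false.
This assignment satisfies each clause.

lime: true; mid: false; teal: true; ice: true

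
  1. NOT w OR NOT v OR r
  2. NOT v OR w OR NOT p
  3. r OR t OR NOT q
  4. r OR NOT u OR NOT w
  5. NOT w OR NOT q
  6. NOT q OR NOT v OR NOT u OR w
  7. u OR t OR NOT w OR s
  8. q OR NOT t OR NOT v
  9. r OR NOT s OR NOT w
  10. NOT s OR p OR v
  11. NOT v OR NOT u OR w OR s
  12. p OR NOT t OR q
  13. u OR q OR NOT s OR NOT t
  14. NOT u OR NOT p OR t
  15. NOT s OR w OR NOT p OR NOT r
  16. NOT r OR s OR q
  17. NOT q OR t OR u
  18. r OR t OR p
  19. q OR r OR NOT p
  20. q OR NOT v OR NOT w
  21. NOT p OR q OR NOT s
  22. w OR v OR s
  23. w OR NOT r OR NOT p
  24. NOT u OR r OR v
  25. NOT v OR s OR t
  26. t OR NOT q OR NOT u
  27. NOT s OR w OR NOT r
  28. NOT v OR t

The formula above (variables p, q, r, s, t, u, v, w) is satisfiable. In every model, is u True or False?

False

Suppose u = true.
Case r = true:
Case w = false:
Unit clause (NOT p) forces p = false.
Unit clause (NOT s) forces s = false.
Unit clause (NOT v) forces v = false.
Now (v) is unsatisfied and unit — conflict.
That branch fails; take w = true instead.
Unit clause (NOT q) forces q = false.
Unit clause (s) forces s = true.
Unit clause (NOT v) forces v = false.
Unit clause (p) forces p = true.
Now (NOT p) is unsatisfied and unit — conflict.
Both values of w lead to a conflict.
That branch fails; take r = false instead.
Unit clause (NOT w) forces w = false.
Unit clause (v) forces v = true.
Unit clause (NOT p) forces p = false.
Unit clause (NOT q) forces q = false.
Unit clause (NOT t) forces t = false.
Now (t) is unsatisfied and unit — conflict.
Both values of r lead to a conflict.
So every satisfying assignment has u = False.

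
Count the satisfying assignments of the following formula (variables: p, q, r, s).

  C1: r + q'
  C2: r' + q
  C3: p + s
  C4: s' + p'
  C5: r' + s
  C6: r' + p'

There are 2^4 = 16 truth assignments over (p, q, r, s).
Check each against the 6 clauses (columns in the order p, q, r, s):
  F F F F  ✗ fails (p + s)
  F F F T  ✓ satisfies all
  F F T F  ✗ fails (r' + q)
  F F T T  ✗ fails (r' + q)
  F T F F  ✗ fails (r + q')
  F T F T  ✗ fails (r + q')
  F T T F  ✗ fails (p + s)
  F T T T  ✓ satisfies all
  T F F F  ✓ satisfies all
  T F F T  ✗ fails (s' + p')
  T F T F  ✗ fails (r' + q)
  T F T T  ✗ fails (r' + q)
  T T F F  ✗ fails (r + q')
  T T F T  ✗ fails (r + q')
  T T T F  ✗ fails (r' + s)
  T T T T  ✗ fails (s' + p')
3 of the 16 rows are models.

3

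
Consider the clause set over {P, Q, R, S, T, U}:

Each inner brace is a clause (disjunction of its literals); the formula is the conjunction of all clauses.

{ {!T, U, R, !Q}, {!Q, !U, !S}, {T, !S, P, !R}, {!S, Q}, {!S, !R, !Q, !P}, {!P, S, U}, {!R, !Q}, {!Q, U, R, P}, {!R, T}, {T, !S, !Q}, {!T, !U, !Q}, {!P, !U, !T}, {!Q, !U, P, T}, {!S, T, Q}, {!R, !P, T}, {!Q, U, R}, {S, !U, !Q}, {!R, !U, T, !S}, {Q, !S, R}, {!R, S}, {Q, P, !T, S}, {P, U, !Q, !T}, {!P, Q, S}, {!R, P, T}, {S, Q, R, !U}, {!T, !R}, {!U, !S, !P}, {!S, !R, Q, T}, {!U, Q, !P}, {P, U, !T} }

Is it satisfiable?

Satisfiable

Suppose S = false.
The clause (!R) is unit, so R = false.
Suppose P = false.
Suppose Q = false.
The clause (!T) is unit, so T = false.
The clause (!U) is unit, so U = false.
Every clause now holds.
A satisfying assignment: P=false,  Q=false,  R=false,  S=false,  T=false,  U=false.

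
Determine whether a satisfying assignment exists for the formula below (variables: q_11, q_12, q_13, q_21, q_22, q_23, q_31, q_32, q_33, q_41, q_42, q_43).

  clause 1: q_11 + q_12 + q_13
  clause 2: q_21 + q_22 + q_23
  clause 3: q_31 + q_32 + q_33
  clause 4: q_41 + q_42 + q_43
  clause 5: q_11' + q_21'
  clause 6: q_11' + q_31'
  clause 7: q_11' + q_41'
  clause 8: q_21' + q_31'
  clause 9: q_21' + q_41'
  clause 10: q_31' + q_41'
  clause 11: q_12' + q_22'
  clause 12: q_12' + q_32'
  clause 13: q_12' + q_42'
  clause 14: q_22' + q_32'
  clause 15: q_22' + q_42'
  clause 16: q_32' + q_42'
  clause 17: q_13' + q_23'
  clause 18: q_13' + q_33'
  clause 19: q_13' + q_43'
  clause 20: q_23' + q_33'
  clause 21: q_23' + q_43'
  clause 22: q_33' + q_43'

Unsatisfiable

Case q_11 = 0:
Case q_12 = 1:
From the singleton clause (q_22'), q_22 = 0.
From the singleton clause (q_32'), q_32 = 0.
From the singleton clause (q_42'), q_42 = 0.
Case q_21 = 1:
From the singleton clause (q_31'), q_31 = 0.
From the singleton clause (q_33), q_33 = 1.
From the singleton clause (q_41'), q_41 = 0.
From the singleton clause (q_43), q_43 = 1.
Now (q_43') is unsatisfied and unit — conflict.
Undo q_21 and try q_21 = 0.
From the singleton clause (q_23), q_23 = 1.
From the singleton clause (q_13'), q_13 = 0.
From the singleton clause (q_33'), q_33 = 0.
From the singleton clause (q_31), q_31 = 1.
From the singleton clause (q_41'), q_41 = 0.
From the singleton clause (q_43), q_43 = 1.
Now (q_43') is unsatisfied and unit — conflict.
Either choice for q_21 ends in contradiction.
Undo q_12 and try q_12 = 0.
From the singleton clause (q_13), q_13 = 1.
From the singleton clause (q_23'), q_23 = 0.
From the singleton clause (q_33'), q_33 = 0.
From the singleton clause (q_43'), q_43 = 0.
Case q_21 = 1:
From the singleton clause (q_31'), q_31 = 0.
From the singleton clause (q_32), q_32 = 1.
From the singleton clause (q_41'), q_41 = 0.
From the singleton clause (q_42), q_42 = 1.
Now (q_42') is unsatisfied and unit — conflict.
Undo q_21 and try q_21 = 0.
From the singleton clause (q_22), q_22 = 1.
From the singleton clause (q_32'), q_32 = 0.
From the singleton clause (q_31), q_31 = 1.
From the singleton clause (q_41'), q_41 = 0.
From the singleton clause (q_42), q_42 = 1.
Now (q_42') is unsatisfied and unit — conflict.
Either choice for q_21 ends in contradiction.
Either choice for q_12 ends in contradiction.
Undo q_11 and try q_11 = 1.
From the singleton clause (q_21'), q_21 = 0.
From the singleton clause (q_31'), q_31 = 0.
From the singleton clause (q_41'), q_41 = 0.
Case q_22 = 1:
From the singleton clause (q_12'), q_12 = 0.
From the singleton clause (q_32'), q_32 = 0.
From the singleton clause (q_33), q_33 = 1.
From the singleton clause (q_42'), q_42 = 0.
From the singleton clause (q_43), q_43 = 1.
Now (q_43') is unsatisfied and unit — conflict.
Undo q_22 and try q_22 = 0.
From the singleton clause (q_23), q_23 = 1.
From the singleton clause (q_13'), q_13 = 0.
From the singleton clause (q_33'), q_33 = 0.
From the singleton clause (q_32), q_32 = 1.
From the singleton clause (q_12'), q_12 = 0.
From the singleton clause (q_42'), q_42 = 0.
From the singleton clause (q_43), q_43 = 1.
Now (q_43') is unsatisfied and unit — conflict.
Either choice for q_22 ends in contradiction.
Either choice for q_11 ends in contradiction.
No assignment satisfies every clause.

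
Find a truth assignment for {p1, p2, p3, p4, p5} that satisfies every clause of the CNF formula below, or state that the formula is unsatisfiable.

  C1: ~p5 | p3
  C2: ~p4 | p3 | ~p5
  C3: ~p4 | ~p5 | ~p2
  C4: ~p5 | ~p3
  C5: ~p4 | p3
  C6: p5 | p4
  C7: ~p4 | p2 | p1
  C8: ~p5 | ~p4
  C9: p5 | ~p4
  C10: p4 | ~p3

Suppose p5 = 0.
From the singleton clause (p4), p4 = 1.
That conflicts with the unit clause (~p4).
That branch fails; take p5 = 1 instead.
From the singleton clause (p3), p3 = 1.
That conflicts with the unit clause (~p3).
Either choice for p5 ends in contradiction.

UNSATISFIABLE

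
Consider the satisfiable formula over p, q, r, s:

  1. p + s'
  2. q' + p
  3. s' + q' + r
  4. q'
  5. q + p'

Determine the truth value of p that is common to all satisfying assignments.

Suppose p = 1.
(q') alone gives q = 0.
Now (q) is unsatisfied and unit — conflict.
So every satisfying assignment has p = False.

False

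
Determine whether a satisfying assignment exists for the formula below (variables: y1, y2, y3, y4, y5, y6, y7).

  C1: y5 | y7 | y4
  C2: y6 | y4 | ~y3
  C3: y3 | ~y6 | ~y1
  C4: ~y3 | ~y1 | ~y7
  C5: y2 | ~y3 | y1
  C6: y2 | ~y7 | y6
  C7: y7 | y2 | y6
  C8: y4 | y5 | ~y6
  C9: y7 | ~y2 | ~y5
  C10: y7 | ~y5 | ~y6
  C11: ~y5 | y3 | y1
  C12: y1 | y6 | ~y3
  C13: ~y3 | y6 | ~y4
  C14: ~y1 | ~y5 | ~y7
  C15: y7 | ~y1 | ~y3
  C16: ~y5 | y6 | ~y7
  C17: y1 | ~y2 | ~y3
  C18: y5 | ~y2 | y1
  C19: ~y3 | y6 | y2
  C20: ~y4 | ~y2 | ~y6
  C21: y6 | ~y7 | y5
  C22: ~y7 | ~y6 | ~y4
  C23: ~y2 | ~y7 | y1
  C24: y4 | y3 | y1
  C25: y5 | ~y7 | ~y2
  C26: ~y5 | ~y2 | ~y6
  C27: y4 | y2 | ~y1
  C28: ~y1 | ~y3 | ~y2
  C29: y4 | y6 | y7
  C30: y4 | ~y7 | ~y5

Satisfiable

Suppose y5 = 0.
Suppose y7 = 0.
Unit clause (y4) forces y4 = 1.
Suppose y2 = 0.
Unit clause (y6) forces y6 = 1.
Suppose y3 = 0.
Unit clause (~y1) forces y1 = 0.
This assignment satisfies each clause.
A satisfying assignment: y1=0, y2=0, y3=0, y4=1, y5=0, y6=1, y7=0.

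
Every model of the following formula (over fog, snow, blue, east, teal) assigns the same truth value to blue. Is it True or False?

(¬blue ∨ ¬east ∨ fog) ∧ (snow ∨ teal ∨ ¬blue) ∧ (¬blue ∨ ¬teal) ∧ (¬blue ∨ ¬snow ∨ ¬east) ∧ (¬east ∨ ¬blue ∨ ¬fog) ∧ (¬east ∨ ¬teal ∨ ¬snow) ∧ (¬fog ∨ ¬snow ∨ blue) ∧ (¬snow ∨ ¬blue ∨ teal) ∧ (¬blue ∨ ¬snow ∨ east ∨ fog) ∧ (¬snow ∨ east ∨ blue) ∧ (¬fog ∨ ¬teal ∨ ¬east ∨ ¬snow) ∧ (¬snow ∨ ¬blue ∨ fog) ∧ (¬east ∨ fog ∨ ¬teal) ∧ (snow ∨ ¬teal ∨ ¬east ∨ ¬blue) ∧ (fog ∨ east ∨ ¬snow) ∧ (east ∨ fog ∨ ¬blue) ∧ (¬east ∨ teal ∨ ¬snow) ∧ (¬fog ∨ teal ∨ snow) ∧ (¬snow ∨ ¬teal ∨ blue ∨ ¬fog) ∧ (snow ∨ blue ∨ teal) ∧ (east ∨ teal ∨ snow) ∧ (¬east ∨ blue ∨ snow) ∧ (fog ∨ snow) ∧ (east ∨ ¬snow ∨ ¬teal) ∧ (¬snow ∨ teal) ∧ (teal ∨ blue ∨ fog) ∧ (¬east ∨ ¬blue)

Suppose blue = True.
The clause (¬teal) is unit, so teal = False.
The clause (snow) is unit, so snow = True.
That conflicts with the unit clause (¬snow).
So every satisfying assignment has blue = False.

False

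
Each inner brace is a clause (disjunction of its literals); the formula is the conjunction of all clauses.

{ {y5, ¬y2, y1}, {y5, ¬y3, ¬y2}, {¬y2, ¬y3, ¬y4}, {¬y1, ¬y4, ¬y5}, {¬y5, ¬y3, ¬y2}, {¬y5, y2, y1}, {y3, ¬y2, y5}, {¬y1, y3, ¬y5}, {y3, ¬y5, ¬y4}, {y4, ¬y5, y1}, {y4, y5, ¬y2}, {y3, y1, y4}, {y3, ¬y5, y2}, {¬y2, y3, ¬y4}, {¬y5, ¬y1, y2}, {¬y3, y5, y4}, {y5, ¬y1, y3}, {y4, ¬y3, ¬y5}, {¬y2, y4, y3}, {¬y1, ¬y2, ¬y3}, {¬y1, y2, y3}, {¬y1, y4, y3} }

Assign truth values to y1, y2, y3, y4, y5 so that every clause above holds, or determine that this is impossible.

Suppose y5 = False.
Suppose y2 = False.
Suppose y3 = False.
Unit clause (¬y1) forces y1 = False.
Unit clause (y4) forces y4 = True.
Every clause now holds.

y1: False, y2: False, y3: False, y4: True, y5: False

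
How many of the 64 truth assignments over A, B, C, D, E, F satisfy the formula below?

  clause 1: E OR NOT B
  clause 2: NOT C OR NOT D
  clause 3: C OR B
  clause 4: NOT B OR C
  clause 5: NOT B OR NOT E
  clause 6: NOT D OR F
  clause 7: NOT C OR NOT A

There are 2^6 = 64 truth assignments over (A, B, C, D, E, F).
Split on E. With E = true, the clauses containing E are satisfied and NOT E drops from the rest; 2 of the 2^5 = 32 assignments to the other variables satisfy what remains.
With E = false, by the same count on the reduced clause set, 2 assignments work.
Total: 2 + 2 = 4.

4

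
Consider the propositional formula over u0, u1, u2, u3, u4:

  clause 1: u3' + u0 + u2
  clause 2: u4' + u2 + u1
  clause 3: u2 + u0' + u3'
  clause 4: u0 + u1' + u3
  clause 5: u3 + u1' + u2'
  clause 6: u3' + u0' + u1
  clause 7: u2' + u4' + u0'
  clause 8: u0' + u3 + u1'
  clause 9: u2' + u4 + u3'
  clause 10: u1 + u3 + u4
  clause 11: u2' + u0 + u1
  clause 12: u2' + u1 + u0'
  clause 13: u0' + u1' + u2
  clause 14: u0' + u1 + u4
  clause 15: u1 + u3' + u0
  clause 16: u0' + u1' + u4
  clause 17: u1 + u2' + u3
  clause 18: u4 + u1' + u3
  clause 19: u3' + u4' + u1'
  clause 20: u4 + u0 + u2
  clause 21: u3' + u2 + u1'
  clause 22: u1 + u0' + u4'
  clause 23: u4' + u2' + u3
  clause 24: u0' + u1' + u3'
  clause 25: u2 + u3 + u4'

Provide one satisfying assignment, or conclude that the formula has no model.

Suppose u3 = 0.
Suppose u0 = 1.
Unit clause (u1') forces u1 = 0.
Unit clause (u4) forces u4 = 1.
Now (u4') is unsatisfied and unit — conflict.
Backtrack on u0: now try u0 = 0.
Unit clause (u1') forces u1 = 0.
Unit clause (u4) forces u4 = 1.
Unit clause (u2) forces u2 = 1.
Now (u2') is unsatisfied and unit — conflict.
Both values of u0 lead to a conflict.
Backtrack on u3: now try u3 = 1.
Suppose u0 = 1.
Unit clause (u2) forces u2 = 1.
Unit clause (u1) forces u1 = 1.
Now (u1') is unsatisfied and unit — conflict.
Backtrack on u0: now try u0 = 0.
Unit clause (u2) forces u2 = 1.
Unit clause (u4) forces u4 = 1.
Unit clause (u1) forces u1 = 1.
Now (u1') is unsatisfied and unit — conflict.
Both values of u0 lead to a conflict.
Both values of u3 lead to a conflict.

UNSATISFIABLE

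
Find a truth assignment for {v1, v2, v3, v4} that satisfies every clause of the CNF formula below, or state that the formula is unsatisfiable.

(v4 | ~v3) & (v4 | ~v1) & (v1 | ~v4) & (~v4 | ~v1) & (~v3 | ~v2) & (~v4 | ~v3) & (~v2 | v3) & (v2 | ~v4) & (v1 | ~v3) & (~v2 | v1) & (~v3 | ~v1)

v1=0, v2=0, v3=0, v4=0

Branch on v4: set v4 = 0.
The clause (~v3) is unit, so v3 = 0.
The clause (~v1) is unit, so v1 = 0.
The clause (~v2) is unit, so v2 = 0.
All clauses are satisfied.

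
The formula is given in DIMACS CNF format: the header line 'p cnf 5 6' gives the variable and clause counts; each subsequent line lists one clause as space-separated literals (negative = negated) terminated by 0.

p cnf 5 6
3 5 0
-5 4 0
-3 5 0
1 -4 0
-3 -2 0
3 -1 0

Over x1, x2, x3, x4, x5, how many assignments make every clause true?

There are 2^5 = 32 truth assignments over (x1, x2, x3, x4, x5).
Split on x4. With x4 = True, the clauses containing x4 are satisfied and ¬x4 drops from the rest; 1 of the 2^4 = 16 assignments to the other variables satisfy what remains.
With x4 = False, by the same count on the reduced clause set, 0 assignments work.
Total: 1 + 0 = 1.

1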